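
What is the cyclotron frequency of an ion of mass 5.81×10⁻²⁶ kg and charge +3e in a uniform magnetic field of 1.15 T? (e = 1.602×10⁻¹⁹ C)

f ≈ 1.51×10⁶ Hz

f = |q|B/(2πm).
f = (4.806×10⁻¹⁹)(1.15)/(2π·5.81×10⁻²⁶) ≈ 1.51×10⁶ Hz.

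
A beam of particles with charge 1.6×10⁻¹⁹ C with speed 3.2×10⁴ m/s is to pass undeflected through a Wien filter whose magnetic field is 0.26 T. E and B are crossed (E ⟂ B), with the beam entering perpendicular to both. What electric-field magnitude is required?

E = 8300 V/m

For straight-line motion qE = qvB, so E = vB.
E = 3.2×10⁴ × 0.26 = 8300 V/m.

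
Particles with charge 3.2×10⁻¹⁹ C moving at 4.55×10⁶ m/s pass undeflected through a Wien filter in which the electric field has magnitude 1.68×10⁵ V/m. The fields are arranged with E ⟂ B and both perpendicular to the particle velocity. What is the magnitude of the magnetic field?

Balance of forces in the selector: qE = qvB ⇒ B = E/v.
B = 1.68×10⁵/4.55×10⁶ = 0.0369 T.

B = 0.0369 T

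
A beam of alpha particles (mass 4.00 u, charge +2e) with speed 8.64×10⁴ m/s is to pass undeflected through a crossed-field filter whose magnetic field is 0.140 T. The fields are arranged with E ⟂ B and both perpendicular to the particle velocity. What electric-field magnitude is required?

E = 1.21×10⁴ V/m

For straight-line motion qE = qvB, so E = vB.
E = 8.64×10⁴ × 0.140 = 1.21×10⁴ V/m.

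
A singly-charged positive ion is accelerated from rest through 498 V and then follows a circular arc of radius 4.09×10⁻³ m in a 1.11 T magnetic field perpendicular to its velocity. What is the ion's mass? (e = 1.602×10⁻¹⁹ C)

Combine |q|V = ½mv² and r = mv/(|q|B): eliminate v to get m = qB²r²/(2V).
m = (1.602×10⁻¹⁹)(1.11)²(4.09×10⁻³)²/(2·498) ≈ 3.32×10⁻²⁷ kg.

m ≈ 3.32×10⁻²⁷ kg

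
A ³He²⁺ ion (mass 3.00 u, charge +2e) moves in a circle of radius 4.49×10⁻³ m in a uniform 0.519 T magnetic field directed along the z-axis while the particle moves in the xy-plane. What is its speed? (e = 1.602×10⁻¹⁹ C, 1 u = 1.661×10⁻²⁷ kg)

v ≈ 1.50×10⁵ m/s

From |q|vB = mv²/r, v = |q|Br/m.
v = (3.204×10⁻¹⁹)(0.519)(4.49×10⁻³)/4.983×10⁻²⁷ ≈ 1.50×10⁵ m/s.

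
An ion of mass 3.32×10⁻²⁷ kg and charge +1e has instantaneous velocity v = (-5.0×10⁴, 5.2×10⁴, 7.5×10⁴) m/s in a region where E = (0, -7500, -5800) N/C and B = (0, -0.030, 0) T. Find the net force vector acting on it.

F ≈ (3.60×10⁻¹⁶, -1.20×10⁻¹⁵, -6.89×10⁻¹⁶) N

v×B = (2250, 0, 1500) N/C.
E + v×B = (2250, -7500, -4300) N/C.
F = q(E + v×B) = (1.602×10⁻¹⁹ C)·(2250, -7500, -4300) = (3.60×10⁻¹⁶, -1.20×10⁻¹⁵, -6.89×10⁻¹⁶) N.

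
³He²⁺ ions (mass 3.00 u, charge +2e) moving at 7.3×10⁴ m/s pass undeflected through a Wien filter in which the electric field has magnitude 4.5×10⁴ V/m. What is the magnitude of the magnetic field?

B = 0.62 T

Balance of forces in the selector: qE = qvB ⇒ B = E/v.
B = 4.5×10⁴/7.3×10⁴ = 0.62 T.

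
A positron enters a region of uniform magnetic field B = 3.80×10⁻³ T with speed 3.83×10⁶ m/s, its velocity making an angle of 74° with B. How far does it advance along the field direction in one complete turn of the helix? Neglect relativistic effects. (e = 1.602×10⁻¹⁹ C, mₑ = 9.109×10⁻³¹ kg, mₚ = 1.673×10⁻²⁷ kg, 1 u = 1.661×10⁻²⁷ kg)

p ≈ 9.93×10⁻³ m

v∥ = v cosθ = 3.83×10⁶·cos74° ≈ 1.056×10⁶ m/s.
T = 2πm/(|q|B) = 2π(9.109×10⁻³¹)/((1.602×10⁻¹⁹)(3.80×10⁻³)) ≈ 9.402×10⁻⁹ s.
pitch = v∥ T = (1.056×10⁶)(9.402×10⁻⁹) ≈ 9.93×10⁻³ m.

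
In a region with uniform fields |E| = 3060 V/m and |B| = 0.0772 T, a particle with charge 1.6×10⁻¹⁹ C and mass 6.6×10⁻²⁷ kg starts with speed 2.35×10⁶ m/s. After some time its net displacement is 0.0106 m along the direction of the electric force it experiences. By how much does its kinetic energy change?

The magnetic force is always ⟂ v and does no work; only the electric force changes KE.
ΔKE = F_E · d = |q|E d = (1.6×10⁻¹⁹)(3060)(0.0106) ≈ 5.19×10⁻¹⁸ J.

ΔKE ≈ 5.19×10⁻¹⁸ J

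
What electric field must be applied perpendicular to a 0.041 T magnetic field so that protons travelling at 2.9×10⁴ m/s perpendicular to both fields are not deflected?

For straight-line motion qE = qvB, so E = vB.
E = 2.9×10⁴ × 0.041 = 1200 V/m.

E = 1200 V/m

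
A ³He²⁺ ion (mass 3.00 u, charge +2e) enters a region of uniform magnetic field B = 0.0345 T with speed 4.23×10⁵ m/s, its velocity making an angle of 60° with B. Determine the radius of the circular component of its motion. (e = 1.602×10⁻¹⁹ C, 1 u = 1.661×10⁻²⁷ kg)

v⊥ = v sinθ = 4.23×10⁵·sin60° ≈ 3.663×10⁵ m/s.
r = m v⊥/(|q|B) = (4.983×10⁻²⁷)(3.663×10⁵)/((3.204×10⁻¹⁹)(0.0345)) ≈ 0.165 m.

r ≈ 0.165 m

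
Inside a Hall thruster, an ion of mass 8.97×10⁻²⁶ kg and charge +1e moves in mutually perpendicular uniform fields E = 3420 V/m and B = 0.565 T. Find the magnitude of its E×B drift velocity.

In crossed fields the guiding centre drifts at v_d = |E×B|/B² = E/B, independent of charge and mass.
v_d = 3420/0.565 = 6050 m/s.

v_d ≈ 6050 m/s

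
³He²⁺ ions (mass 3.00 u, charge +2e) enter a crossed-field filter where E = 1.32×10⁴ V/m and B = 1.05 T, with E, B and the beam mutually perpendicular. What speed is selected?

v = 1.26×10⁴ m/s

Straight-line motion ⇒ electric and magnetic forces cancel, so E = vB.
v = E/B = 1.32×10⁴/1.05 = 1.26×10⁴ m/s.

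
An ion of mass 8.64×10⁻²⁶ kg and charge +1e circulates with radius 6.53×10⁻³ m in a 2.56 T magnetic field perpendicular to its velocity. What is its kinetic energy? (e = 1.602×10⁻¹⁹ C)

KE ≈ 259 eV

v = |q|Br/m, then KE = ½mv² = (qBr)²/(2m).
v = (1.602×10⁻¹⁹)(2.56)(6.53×10⁻³)/8.64×10⁻²⁶ ≈ 3.100×10⁴ m/s.
KE = ½(8.64×10⁻²⁶)(3.100×10⁴)² ≈ 4.15×10⁻¹⁷ J = 259 eV.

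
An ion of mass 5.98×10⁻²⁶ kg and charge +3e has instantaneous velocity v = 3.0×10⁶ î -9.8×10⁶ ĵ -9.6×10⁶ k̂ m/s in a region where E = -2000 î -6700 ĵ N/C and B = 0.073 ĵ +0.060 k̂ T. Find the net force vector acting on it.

v×B = (1.13×10⁵, -1.80×10⁵, 2.19×10⁵) N/C.
E + v×B = (1.11×10⁵, -1.87×10⁵, 2.19×10⁵) N/C.
F = q(E + v×B) = (4.806×10⁻¹⁹ C)·(1.11×10⁵, -1.87×10⁵, 2.19×10⁵) = (5.33×10⁻¹⁴, -8.97×10⁻¹⁴, 1.05×10⁻¹³) N.

F ≈ (5.33×10⁻¹⁴, -8.97×10⁻¹⁴, 1.05×10⁻¹³) N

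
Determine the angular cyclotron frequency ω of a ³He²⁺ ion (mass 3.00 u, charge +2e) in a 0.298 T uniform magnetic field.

ω = |q|B/m.
ω = (3.204×10⁻¹⁹)(0.298)/4.983×10⁻²⁷ ≈ 1.92×10⁷ rad/s.

ω ≈ 1.92×10⁷ rad/s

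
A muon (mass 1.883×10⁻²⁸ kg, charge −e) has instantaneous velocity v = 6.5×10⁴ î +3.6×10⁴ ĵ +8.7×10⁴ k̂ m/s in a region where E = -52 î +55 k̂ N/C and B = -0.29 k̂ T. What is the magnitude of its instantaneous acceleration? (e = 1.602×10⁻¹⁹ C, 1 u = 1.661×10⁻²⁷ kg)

v×B = (-1.04×10⁴, 1.88×10⁴, 0) N/C.
E + v×B = (-1.05×10⁴, 1.88×10⁴, 55.0) N/C.
F = q(E + v×B) = (−1.602×10⁻¹⁹ C)·(-1.05×10⁴, 1.88×10⁴, 55.0) = (1.68×10⁻¹⁵, -3.02×10⁻¹⁵, -8.81×10⁻¹⁸) N.
|a| = |F|/m = 3.456×10⁻¹⁵/1.883×10⁻²⁸ ≈ 1.84×10¹³ m/s².

|a| ≈ 1.84×10¹³ m/s²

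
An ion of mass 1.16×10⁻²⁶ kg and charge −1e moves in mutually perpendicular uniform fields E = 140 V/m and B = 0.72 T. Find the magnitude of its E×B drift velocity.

The steady drift has the magnetic force balancing the electric force, so v_d = E/B.
v_d = 140/0.72 = 190 m/s.

v_d ≈ 190 m/s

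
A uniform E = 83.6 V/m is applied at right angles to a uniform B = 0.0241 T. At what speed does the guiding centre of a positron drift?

v_d ≈ 3470 m/s

The E×B drift speed is v_d = E/B.
v_d = 83.6/0.0241 = 3470 m/s.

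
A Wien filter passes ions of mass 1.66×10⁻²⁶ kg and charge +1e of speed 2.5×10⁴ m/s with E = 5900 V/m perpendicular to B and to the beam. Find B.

B = 0.24 T

Balance of forces in the selector: qE = qvB ⇒ B = E/v.
B = 5900/2.5×10⁴ = 0.24 T.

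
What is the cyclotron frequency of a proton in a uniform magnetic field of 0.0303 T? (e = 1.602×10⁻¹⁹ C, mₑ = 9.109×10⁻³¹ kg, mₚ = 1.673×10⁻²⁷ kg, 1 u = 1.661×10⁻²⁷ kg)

f = |q|B/(2πm).
f = (1.602×10⁻¹⁹)(0.0303)/(2π·1.673×10⁻²⁷) ≈ 4.62×10⁵ Hz.

f ≈ 4.62×10⁵ Hz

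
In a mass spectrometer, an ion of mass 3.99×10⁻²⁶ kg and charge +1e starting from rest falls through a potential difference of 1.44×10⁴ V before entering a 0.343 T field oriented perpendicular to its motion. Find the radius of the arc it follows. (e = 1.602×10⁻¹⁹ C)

r ≈ 0.247 m

Acceleration: |q|V = ½mv² ⇒ v = √(2|q|V/m) = √(2·1.602×10⁻¹⁹·1.44×10⁴/3.99×10⁻²⁶) ≈ 3.400×10⁵ m/s.
In the field: r = mv/(|q|B) = (3.99×10⁻²⁶)(3.400×10⁵)/((1.602×10⁻¹⁹)(0.343)) ≈ 0.247 m.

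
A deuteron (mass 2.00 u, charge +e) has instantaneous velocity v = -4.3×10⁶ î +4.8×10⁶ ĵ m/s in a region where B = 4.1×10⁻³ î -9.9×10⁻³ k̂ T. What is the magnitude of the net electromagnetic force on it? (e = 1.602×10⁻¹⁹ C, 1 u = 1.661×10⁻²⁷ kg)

|F| ≈ 1.07×10⁻¹⁴ N

v×B = (-4.75×10⁴, -4.26×10⁴, -1.97×10⁴) N/C.
F = q v×B = (1.602×10⁻¹⁹ C)·(-4.75×10⁴, -4.26×10⁴, -1.97×10⁴) = (-7.61×10⁻¹⁵, -6.82×10⁻¹⁵, -3.15×10⁻¹⁵) N.
|F| = 1.07×10⁻¹⁴ N.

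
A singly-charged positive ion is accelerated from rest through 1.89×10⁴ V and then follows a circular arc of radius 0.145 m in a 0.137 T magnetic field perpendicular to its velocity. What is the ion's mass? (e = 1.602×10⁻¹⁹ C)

m ≈ 1.67×10⁻²⁷ kg

Combine |q|V = ½mv² and r = mv/(|q|B): eliminate v to get m = qB²r²/(2V).
m = (1.602×10⁻¹⁹)(0.137)²(0.145)²/(2·1.89×10⁴) ≈ 1.67×10⁻²⁷ kg.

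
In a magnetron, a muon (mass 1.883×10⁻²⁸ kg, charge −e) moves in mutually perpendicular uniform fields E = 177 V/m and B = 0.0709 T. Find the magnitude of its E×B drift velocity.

v_d ≈ 2500 m/s

The E×B drift speed is v_d = E/B.
v_d = 177/0.0709 = 2500 m/s.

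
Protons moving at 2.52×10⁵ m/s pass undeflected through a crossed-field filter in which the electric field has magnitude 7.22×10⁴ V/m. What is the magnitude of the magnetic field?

B = 0.287 T

Balance of forces in the selector: qE = qvB ⇒ B = E/v.
B = 7.22×10⁴/2.52×10⁵ = 0.287 T.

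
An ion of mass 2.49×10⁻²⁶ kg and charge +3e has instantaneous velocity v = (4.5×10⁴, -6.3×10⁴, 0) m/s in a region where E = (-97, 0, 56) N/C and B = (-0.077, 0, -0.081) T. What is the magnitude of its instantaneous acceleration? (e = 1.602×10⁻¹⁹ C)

v×B = (5100, 3640, -4850) N/C.
E + v×B = (5010, 3640, -4800) N/C.
F = q(E + v×B) = (4.806×10⁻¹⁹ C)·(5010, 3640, -4800) = (2.41×10⁻¹⁵, 1.75×10⁻¹⁵, -2.30×10⁻¹⁵) N.
|a| = |F|/m = 3.764×10⁻¹⁵/2.49×10⁻²⁶ ≈ 1.51×10¹¹ m/s².

|a| ≈ 1.51×10¹¹ m/s²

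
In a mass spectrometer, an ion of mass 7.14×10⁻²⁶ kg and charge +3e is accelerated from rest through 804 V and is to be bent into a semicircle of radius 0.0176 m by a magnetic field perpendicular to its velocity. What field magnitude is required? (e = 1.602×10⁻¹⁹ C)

v = √(2|q|V/m) = √(2·4.806×10⁻¹⁹·804/7.14×10⁻²⁶) ≈ 1.040×10⁵ m/s.
B = mv/(|q|r) = (7.14×10⁻²⁶)(1.040×10⁵)/((4.806×10⁻¹⁹)(0.0176)) ≈ 0.878 T.

B ≈ 0.878 T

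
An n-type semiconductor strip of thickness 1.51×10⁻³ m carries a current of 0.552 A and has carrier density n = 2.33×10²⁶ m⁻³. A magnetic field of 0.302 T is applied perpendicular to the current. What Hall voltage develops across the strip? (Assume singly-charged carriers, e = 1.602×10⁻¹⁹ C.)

V_H = IB/(n e t).
V_H = (0.552)(0.302)/((2.33×10²⁶)(1.602×10⁻¹⁹)(1.51×10⁻³)) ≈ 2.96×10⁻⁶ V.

V_H ≈ 2.96×10⁻⁶ V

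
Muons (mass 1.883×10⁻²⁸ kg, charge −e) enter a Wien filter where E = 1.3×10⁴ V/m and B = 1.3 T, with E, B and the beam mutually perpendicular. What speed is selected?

For undeflected motion the electric and magnetic forces balance: qE = qvB.
v = E/B = 1.3×10⁴/1.3 = 1.0×10⁴ m/s.

v = 1.0×10⁴ m/s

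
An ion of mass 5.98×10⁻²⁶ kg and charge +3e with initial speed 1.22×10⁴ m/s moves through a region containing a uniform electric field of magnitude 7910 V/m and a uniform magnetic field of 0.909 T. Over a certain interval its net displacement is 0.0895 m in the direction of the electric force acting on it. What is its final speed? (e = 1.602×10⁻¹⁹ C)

v_f ≈ 1.07×10⁵ m/s

B does no work; ΔKE = |q|E d.
½mv_f² = ½mv₀² + |q|Ed = ½(5.98×10⁻²⁶)(1.22×10⁴)² + (4.806×10⁻¹⁹)(7910)(0.0895) ≈ 4.450×10⁻¹⁸ J + 3.402×10⁻¹⁶ J ≈ 3.447×10⁻¹⁶ J.
v_f = √(2·3.447×10⁻¹⁶/5.98×10⁻²⁶) ≈ 1.07×10⁵ m/s.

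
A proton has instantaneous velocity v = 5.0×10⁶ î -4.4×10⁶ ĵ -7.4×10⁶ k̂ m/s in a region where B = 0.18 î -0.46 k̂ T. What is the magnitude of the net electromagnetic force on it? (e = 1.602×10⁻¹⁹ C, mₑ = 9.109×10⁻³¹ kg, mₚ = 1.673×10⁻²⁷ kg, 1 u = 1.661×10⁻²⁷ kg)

|F| ≈ 3.81×10⁻¹³ N

v×B = (2.02×10⁶, 9.68×10⁵, 7.92×10⁵) N/C.
F = q v×B = (1.602×10⁻¹⁹ C)·(2.02×10⁶, 9.68×10⁵, 7.92×10⁵) = (3.24×10⁻¹³, 1.55×10⁻¹³, 1.27×10⁻¹³) N.
|F| = 3.81×10⁻¹³ N.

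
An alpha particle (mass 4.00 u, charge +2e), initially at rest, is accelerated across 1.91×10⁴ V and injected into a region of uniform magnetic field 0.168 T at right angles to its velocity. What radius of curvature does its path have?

r ≈ 0.168 m

Acceleration: |q|V = ½mv² ⇒ v = √(2|q|V/m) = √(2·3.204×10⁻¹⁹·1.91×10⁴/6.644×10⁻²⁷) ≈ 1.357×10⁶ m/s.
In the field: r = mv/(|q|B) = (6.644×10⁻²⁷)(1.357×10⁶)/((3.204×10⁻¹⁹)(0.168)) ≈ 0.168 m.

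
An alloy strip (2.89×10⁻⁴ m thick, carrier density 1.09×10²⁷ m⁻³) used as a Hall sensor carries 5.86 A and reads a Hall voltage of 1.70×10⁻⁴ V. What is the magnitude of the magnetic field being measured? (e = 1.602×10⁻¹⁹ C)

B ≈ 1.46 T

From V_H = IB/(n e t), B = V_H n e t / I.
B = (1.70×10⁻⁴)(1.09×10²⁷)(1.602×10⁻¹⁹)(2.89×10⁻⁴)/5.86 ≈ 1.46 T.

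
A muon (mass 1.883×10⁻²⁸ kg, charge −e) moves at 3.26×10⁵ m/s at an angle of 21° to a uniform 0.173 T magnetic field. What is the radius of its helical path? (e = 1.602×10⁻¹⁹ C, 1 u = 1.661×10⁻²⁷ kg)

v⊥ = v sinθ = 3.26×10⁵·sin21° ≈ 1.168×10⁵ m/s.
r = m v⊥/(|q|B) = (1.883×10⁻²⁸)(1.168×10⁵)/((1.602×10⁻¹⁹)(0.173)) ≈ 7.94×10⁻⁴ m.

r ≈ 7.94×10⁻⁴ m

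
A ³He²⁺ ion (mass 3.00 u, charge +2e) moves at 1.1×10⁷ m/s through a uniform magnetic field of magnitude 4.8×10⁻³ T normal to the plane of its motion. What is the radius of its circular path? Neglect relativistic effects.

The magnetic force provides the centripetal force: |q|vB = mv²/r.
r = mv/(|q|B) = (4.983×10⁻²⁷)(1.1×10⁷)/((3.204×10⁻¹⁹)(4.8×10⁻³)) ≈ 36 m.

r ≈ 36 m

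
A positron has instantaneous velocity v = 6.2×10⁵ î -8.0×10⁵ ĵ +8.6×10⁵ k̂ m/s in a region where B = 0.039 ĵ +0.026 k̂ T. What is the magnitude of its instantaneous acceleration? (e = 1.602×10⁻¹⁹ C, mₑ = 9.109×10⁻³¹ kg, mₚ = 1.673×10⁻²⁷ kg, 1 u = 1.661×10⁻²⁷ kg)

v×B = (-5.43×10⁴, -1.61×10⁴, 2.42×10⁴) N/C.
F = q v×B = (1.602×10⁻¹⁹ C)·(-5.43×10⁴, -1.61×10⁴, 2.42×10⁴) = (-8.71×10⁻¹⁵, -2.58×10⁻¹⁵, 3.87×10⁻¹⁵) N.
|a| = |F|/m = 9.872×10⁻¹⁵/9.109×10⁻³¹ ≈ 1.08×10¹⁶ m/s².

|a| ≈ 1.08×10¹⁶ m/s²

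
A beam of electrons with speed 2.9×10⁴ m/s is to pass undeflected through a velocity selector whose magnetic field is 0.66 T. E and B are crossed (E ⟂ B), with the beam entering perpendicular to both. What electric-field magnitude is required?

E = 1.9×10⁴ V/m

For straight-line motion qE = qvB, so E = vB.
E = 2.9×10⁴ × 0.66 = 1.9×10⁴ V/m.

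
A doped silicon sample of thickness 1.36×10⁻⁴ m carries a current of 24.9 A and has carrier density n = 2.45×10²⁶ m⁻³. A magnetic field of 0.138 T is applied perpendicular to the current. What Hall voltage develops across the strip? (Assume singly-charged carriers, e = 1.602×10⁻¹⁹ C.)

V_H ≈ 6.44×10⁻⁴ V

V_H = IB/(n e t).
V_H = (24.9)(0.138)/((2.45×10²⁶)(1.602×10⁻¹⁹)(1.36×10⁻⁴)) ≈ 6.44×10⁻⁴ V.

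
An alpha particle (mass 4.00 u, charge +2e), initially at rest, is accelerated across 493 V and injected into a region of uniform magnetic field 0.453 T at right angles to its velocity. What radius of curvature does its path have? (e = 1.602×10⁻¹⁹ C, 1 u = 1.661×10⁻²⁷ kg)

Acceleration: |q|V = ½mv² ⇒ v = √(2|q|V/m) = √(2·3.204×10⁻¹⁹·493/6.644×10⁻²⁷) ≈ 2.181×10⁵ m/s.
In the field: r = mv/(|q|B) = (6.644×10⁻²⁷)(2.181×10⁵)/((3.204×10⁻¹⁹)(0.453)) ≈ 9.98×10⁻³ m.

r ≈ 9.98×10⁻³ m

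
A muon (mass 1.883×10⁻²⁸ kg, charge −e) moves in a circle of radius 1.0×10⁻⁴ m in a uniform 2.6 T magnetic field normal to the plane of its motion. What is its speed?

From |q|vB = mv²/r, v = |q|Br/m.
v = (1.602×10⁻¹⁹)(2.6)(1.0×10⁻⁴)/1.883×10⁻²⁸ ≈ 2.2×10⁵ m/s.

v ≈ 2.2×10⁵ m/s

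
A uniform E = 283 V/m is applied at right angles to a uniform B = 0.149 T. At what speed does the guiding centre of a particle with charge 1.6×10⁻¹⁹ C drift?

v_d ≈ 1900 m/s

In crossed fields the guiding centre drifts at v_d = |E×B|/B² = E/B, independent of charge and mass.
v_d = 283/0.149 = 1900 m/s.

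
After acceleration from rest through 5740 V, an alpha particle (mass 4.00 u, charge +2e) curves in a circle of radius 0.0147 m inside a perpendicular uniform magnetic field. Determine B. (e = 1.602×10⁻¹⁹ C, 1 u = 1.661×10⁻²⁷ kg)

B ≈ 1.05 T

v = √(2|q|V/m) = √(2·3.204×10⁻¹⁹·5740/6.644×10⁻²⁷) ≈ 7.441×10⁵ m/s.
B = mv/(|q|r) = (6.644×10⁻²⁷)(7.441×10⁵)/((3.204×10⁻¹⁹)(0.0147)) ≈ 1.05 T.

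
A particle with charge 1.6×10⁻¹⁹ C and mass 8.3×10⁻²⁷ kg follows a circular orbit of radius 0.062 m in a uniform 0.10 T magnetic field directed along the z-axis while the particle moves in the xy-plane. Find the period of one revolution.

T ≈ 3.3×10⁻⁶ s

The cyclotron period depends only on m, q, B: T = 2πm/(|q|B).
T = 2π(8.3×10⁻²⁷)/((1.6×10⁻¹⁹)(0.10)) ≈ 3.3×10⁻⁶ s.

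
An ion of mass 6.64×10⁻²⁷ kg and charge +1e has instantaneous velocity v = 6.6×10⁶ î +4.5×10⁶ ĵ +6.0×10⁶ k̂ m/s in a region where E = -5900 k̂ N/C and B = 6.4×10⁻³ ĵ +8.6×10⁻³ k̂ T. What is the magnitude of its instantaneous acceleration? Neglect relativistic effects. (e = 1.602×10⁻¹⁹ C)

v×B = (300, -5.68×10⁴, 4.22×10⁴) N/C.
E + v×B = (300, -5.68×10⁴, 3.63×10⁴) N/C.
F = q(E + v×B) = (1.602×10⁻¹⁹ C)·(300, -5.68×10⁴, 3.63×10⁴) = (4.81×10⁻¹⁷, -9.09×10⁻¹⁵, 5.82×10⁻¹⁵) N.
|a| = |F|/m = 1.080×10⁻¹⁴/6.64×10⁻²⁷ ≈ 1.63×10¹² m/s².

|a| ≈ 1.63×10¹² m/s²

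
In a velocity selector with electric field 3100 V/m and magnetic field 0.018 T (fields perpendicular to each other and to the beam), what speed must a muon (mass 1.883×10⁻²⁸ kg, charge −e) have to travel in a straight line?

For undeflected motion the electric and magnetic forces balance: qE = qvB.
v = E/B = 3100/0.018 = 1.7×10⁵ m/s.
The result is independent of the particle's charge and mass.

v = 1.7×10⁵ m/s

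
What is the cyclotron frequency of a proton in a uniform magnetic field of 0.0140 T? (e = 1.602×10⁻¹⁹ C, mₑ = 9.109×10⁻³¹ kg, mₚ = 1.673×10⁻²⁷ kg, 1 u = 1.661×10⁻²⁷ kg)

f = |q|B/(2πm).
f = (1.602×10⁻¹⁹)(0.0140)/(2π·1.673×10⁻²⁷) ≈ 2.13×10⁵ Hz.

f ≈ 2.13×10⁵ Hz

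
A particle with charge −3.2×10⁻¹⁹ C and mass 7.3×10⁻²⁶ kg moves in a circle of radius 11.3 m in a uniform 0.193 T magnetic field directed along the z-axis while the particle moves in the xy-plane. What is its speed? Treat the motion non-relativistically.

From |q|vB = mv²/r, v = |q|Br/m.
v = (3.2×10⁻¹⁹)(0.193)(11.3)/7.3×10⁻²⁶ ≈ 9.56×10⁶ m/s.

v ≈ 9.56×10⁶ m/s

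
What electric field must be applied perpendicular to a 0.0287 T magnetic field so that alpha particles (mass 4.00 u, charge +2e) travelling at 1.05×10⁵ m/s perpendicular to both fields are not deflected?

For straight-line motion qE = qvB, so E = vB.
E = 1.05×10⁵ × 0.0287 = 3010 V/m.

E = 3010 V/m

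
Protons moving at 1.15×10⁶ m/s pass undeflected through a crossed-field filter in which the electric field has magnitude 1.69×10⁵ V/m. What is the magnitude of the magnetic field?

B = 0.147 T

Balance of forces in the selector: qE = qvB ⇒ B = E/v.
B = 1.69×10⁵/1.15×10⁶ = 0.147 T.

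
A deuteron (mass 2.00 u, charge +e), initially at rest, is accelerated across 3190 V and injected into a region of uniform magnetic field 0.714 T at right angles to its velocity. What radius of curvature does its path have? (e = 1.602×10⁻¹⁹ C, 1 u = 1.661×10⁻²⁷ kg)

r ≈ 0.0161 m

Acceleration: |q|V = ½mv² ⇒ v = √(2|q|V/m) = √(2·1.602×10⁻¹⁹·3190/3.322×10⁻²⁷) ≈ 5.547×10⁵ m/s.
In the field: r = mv/(|q|B) = (3.322×10⁻²⁷)(5.547×10⁵)/((1.602×10⁻¹⁹)(0.714)) ≈ 0.0161 m.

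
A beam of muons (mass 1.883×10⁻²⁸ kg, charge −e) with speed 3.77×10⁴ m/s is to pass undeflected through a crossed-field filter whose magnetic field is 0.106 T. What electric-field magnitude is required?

For straight-line motion qE = qvB, so E = vB.
E = 3.77×10⁴ × 0.106 = 4000 V/m.

E = 4000 V/m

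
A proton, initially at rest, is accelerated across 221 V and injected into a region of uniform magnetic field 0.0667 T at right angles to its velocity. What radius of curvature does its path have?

Acceleration: |q|V = ½mv² ⇒ v = √(2|q|V/m) = √(2·1.602×10⁻¹⁹·221/1.673×10⁻²⁷) ≈ 2.057×10⁵ m/s.
In the field: r = mv/(|q|B) = (1.673×10⁻²⁷)(2.057×10⁵)/((1.602×10⁻¹⁹)(0.0667)) ≈ 0.0322 m.

r ≈ 0.0322 m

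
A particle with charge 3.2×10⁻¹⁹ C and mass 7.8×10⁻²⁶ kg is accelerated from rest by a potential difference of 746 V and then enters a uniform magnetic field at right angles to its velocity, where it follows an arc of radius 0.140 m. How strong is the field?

B ≈ 0.136 T

v = √(2|q|V/m) = √(2·3.2×10⁻¹⁹·746/7.8×10⁻²⁶) ≈ 7.824×10⁴ m/s.
B = mv/(|q|r) = (7.8×10⁻²⁶)(7.824×10⁴)/((3.2×10⁻¹⁹)(0.140)) ≈ 0.136 T.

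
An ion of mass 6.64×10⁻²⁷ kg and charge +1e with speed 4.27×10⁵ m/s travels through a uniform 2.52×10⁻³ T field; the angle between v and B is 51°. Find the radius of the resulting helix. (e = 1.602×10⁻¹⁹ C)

r ≈ 5.46 m

v⊥ = v sinθ = 4.27×10⁵·sin51° ≈ 3.318×10⁵ m/s.
r = m v⊥/(|q|B) = (6.64×10⁻²⁷)(3.318×10⁵)/((1.602×10⁻¹⁹)(2.52×10⁻³)) ≈ 5.46 m.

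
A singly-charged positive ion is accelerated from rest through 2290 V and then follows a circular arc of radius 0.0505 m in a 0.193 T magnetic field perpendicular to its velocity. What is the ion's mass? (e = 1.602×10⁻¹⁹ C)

Combine |q|V = ½mv² and r = mv/(|q|B): eliminate v to get m = qB²r²/(2V).
m = (1.602×10⁻¹⁹)(0.193)²(0.0505)²/(2·2290) ≈ 3.32×10⁻²⁷ kg.

m ≈ 3.32×10⁻²⁷ kg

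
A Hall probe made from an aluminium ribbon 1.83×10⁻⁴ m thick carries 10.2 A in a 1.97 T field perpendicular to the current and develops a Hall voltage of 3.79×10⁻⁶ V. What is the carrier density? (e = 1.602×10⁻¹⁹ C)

From V_H = IB/(n e t), n = IB/(V_H e t).
n = (10.2)(1.97)/((3.79×10⁻⁶)(1.602×10⁻¹⁹)(1.83×10⁻⁴)) ≈ 1.81×10²⁹ m⁻³.

n ≈ 1.81×10²⁹ m⁻³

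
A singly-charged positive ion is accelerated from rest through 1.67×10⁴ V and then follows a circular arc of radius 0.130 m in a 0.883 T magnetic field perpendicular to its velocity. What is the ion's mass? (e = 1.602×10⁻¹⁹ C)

Combine |q|V = ½mv² and r = mv/(|q|B): eliminate v to get m = qB²r²/(2V).
m = (1.602×10⁻¹⁹)(0.883)²(0.130)²/(2·1.67×10⁴) ≈ 6.32×10⁻²⁶ kg.

m ≈ 6.32×10⁻²⁶ kg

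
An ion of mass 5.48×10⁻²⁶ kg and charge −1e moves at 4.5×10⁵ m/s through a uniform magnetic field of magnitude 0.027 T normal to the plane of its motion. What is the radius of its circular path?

r ≈ 5.7 m

The magnetic force provides the centripetal force: |q|vB = mv²/r.
r = mv/(|q|B) = (5.48×10⁻²⁶)(4.5×10⁵)/((1.602×10⁻¹⁹)(0.027)) ≈ 5.7 m.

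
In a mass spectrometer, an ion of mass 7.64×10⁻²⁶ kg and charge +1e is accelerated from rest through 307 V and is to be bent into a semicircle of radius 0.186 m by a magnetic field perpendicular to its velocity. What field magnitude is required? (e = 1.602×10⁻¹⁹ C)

v = √(2|q|V/m) = √(2·1.602×10⁻¹⁹·307/7.64×10⁻²⁶) ≈ 3.588×10⁴ m/s.
B = mv/(|q|r) = (7.64×10⁻²⁶)(3.588×10⁴)/((1.602×10⁻¹⁹)(0.186)) ≈ 0.0920 T.

B ≈ 0.0920 T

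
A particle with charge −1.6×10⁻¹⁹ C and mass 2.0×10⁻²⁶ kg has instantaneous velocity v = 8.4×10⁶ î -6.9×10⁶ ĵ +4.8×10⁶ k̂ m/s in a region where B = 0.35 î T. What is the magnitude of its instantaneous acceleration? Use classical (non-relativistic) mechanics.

|a| ≈ 2.35×10¹³ m/s²

v×B = (0, 1.68×10⁶, 2.42×10⁶) N/C.
F = q v×B = (−1.6×10⁻¹⁹ C)·(0, 1.68×10⁶, 2.42×10⁶) = (0, -2.69×10⁻¹³, -3.86×10⁻¹³) N.
|a| = |F|/m = 4.707×10⁻¹³/2.0×10⁻²⁶ ≈ 2.35×10¹³ m/s².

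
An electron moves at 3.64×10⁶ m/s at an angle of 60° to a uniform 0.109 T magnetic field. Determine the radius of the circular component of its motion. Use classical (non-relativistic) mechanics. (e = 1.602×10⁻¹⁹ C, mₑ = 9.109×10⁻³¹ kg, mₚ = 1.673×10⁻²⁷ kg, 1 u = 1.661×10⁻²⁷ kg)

v⊥ = v sinθ = 3.64×10⁶·sin60° ≈ 3.152×10⁶ m/s.
r = m v⊥/(|q|B) = (9.109×10⁻³¹)(3.152×10⁶)/((1.602×10⁻¹⁹)(0.109)) ≈ 1.64×10⁻⁴ m.

r ≈ 1.64×10⁻⁴ m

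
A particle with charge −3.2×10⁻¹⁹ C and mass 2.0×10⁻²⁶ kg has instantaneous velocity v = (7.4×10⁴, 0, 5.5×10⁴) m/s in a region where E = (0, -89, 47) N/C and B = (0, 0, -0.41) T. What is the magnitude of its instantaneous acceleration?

|a| ≈ 4.84×10¹¹ m/s²

v×B = (0, 3.03×10⁴, 0) N/C.
E + v×B = (0, 3.03×10⁴, 47.0) N/C.
F = q(E + v×B) = (−3.2×10⁻¹⁹ C)·(0, 3.03×10⁴, 47.0) = (0, -9.68×10⁻¹⁵, -1.50×10⁻¹⁷) N.
|a| = |F|/m = 9.680×10⁻¹⁵/2.0×10⁻²⁶ ≈ 4.84×10¹¹ m/s².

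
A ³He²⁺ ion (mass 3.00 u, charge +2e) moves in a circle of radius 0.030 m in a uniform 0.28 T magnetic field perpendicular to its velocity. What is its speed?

From |q|vB = mv²/r, v = |q|Br/m.
v = (3.204×10⁻¹⁹)(0.28)(0.030)/4.983×10⁻²⁷ ≈ 5.4×10⁵ m/s.

v ≈ 5.4×10⁵ m/s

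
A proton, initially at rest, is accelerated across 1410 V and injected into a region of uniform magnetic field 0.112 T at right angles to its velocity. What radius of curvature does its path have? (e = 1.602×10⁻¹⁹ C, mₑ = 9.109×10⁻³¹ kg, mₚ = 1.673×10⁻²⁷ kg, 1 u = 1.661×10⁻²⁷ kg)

r ≈ 0.0485 m

Acceleration: |q|V = ½mv² ⇒ v = √(2|q|V/m) = √(2·1.602×10⁻¹⁹·1410/1.673×10⁻²⁷) ≈ 5.196×10⁵ m/s.
In the field: r = mv/(|q|B) = (1.673×10⁻²⁷)(5.196×10⁵)/((1.602×10⁻¹⁹)(0.112)) ≈ 0.0485 m.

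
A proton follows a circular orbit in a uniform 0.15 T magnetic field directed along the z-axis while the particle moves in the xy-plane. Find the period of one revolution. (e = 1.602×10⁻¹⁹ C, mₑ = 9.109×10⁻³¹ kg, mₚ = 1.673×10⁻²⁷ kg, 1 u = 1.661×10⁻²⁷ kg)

The cyclotron period depends only on m, q, B: T = 2πm/(|q|B).
T = 2π(1.673×10⁻²⁷)/((1.602×10⁻¹⁹)(0.15)) ≈ 4.4×10⁻⁷ s.

T ≈ 4.4×10⁻⁷ s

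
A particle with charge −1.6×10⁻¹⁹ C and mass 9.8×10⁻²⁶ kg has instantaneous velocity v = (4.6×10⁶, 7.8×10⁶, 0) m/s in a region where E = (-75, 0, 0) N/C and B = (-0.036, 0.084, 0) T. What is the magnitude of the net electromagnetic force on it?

v×B = (0, 0, 6.67×10⁵) N/C.
E + v×B = (-75.0, 0, 6.67×10⁵) N/C.
F = q(E + v×B) = (−1.6×10⁻¹⁹ C)·(-75.0, 0, 6.67×10⁵) = (1.20×10⁻¹⁷, 0, -1.07×10⁻¹³) N.
|F| = 1.07×10⁻¹³ N.

|F| ≈ 1.07×10⁻¹³ N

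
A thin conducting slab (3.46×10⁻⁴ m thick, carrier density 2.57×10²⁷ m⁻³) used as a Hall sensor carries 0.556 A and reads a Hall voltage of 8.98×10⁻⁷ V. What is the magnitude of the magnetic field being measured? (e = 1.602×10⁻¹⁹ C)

B ≈ 0.230 T

From V_H = IB/(n e t), B = V_H n e t / I.
B = (8.98×10⁻⁷)(2.57×10²⁷)(1.602×10⁻¹⁹)(3.46×10⁻⁴)/0.556 ≈ 0.230 T.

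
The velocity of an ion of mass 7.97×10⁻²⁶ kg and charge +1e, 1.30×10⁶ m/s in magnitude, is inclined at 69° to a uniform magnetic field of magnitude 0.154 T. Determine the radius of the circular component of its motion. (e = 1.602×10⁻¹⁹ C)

v⊥ = v sinθ = 1.30×10⁶·sin69° ≈ 1.214×10⁶ m/s.
r = m v⊥/(|q|B) = (7.97×10⁻²⁶)(1.214×10⁶)/((1.602×10⁻¹⁹)(0.154)) ≈ 3.92 m.

r ≈ 3.92 m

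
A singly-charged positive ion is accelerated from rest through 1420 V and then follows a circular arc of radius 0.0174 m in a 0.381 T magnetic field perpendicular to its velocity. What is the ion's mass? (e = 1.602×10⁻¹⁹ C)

Combine |q|V = ½mv² and r = mv/(|q|B): eliminate v to get m = qB²r²/(2V).
m = (1.602×10⁻¹⁹)(0.381)²(0.0174)²/(2·1420) ≈ 2.48×10⁻²⁷ kg.

m ≈ 2.48×10⁻²⁷ kg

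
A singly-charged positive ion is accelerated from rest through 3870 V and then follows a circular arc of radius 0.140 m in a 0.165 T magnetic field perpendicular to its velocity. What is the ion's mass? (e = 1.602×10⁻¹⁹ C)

Combine |q|V = ½mv² and r = mv/(|q|B): eliminate v to get m = qB²r²/(2V).
m = (1.602×10⁻¹⁹)(0.165)²(0.140)²/(2·3870) ≈ 1.10×10⁻²⁶ kg.

m ≈ 1.10×10⁻²⁶ kg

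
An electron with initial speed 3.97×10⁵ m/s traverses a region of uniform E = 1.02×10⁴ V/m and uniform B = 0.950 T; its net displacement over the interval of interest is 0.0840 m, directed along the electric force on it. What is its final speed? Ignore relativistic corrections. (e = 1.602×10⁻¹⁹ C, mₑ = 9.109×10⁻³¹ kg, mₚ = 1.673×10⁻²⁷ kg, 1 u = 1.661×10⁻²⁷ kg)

B does no work; ΔKE = |q|E d.
½mv_f² = ½mv₀² + |q|Ed = ½(9.109×10⁻³¹)(3.97×10⁵)² + (1.602×10⁻¹⁹)(1.02×10⁴)(0.0840) ≈ 7.178×10⁻²⁰ J + 1.373×10⁻¹⁶ J ≈ 1.373×10⁻¹⁶ J.
v_f = √(2·1.373×10⁻¹⁶/9.109×10⁻³¹) ≈ 1.74×10⁷ m/s.

v_f ≈ 1.74×10⁷ m/s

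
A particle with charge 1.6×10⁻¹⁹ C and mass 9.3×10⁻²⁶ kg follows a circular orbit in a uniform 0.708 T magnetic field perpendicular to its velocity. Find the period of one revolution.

The cyclotron period depends only on m, q, B: T = 2πm/(|q|B).
T = 2π(9.3×10⁻²⁶)/((1.6×10⁻¹⁹)(0.708)) ≈ 5.16×10⁻⁶ s.

T ≈ 5.16×10⁻⁶ s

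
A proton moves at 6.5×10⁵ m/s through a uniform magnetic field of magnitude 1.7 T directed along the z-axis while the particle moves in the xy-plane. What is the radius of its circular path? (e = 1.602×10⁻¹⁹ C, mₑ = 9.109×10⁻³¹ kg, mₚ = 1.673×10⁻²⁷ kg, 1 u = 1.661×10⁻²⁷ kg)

r ≈ 4.0×10⁻³ m

The magnetic force provides the centripetal force: |q|vB = mv²/r.
r = mv/(|q|B) = (1.673×10⁻²⁷)(6.5×10⁵)/((1.602×10⁻¹⁹)(1.7)) ≈ 4.0×10⁻³ m.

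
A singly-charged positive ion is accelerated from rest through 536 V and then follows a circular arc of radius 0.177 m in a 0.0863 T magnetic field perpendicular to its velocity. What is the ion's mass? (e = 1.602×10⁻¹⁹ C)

m ≈ 3.49×10⁻²⁶ kg

Combine |q|V = ½mv² and r = mv/(|q|B): eliminate v to get m = qB²r²/(2V).
m = (1.602×10⁻¹⁹)(0.0863)²(0.177)²/(2·536) ≈ 3.49×10⁻²⁶ kg.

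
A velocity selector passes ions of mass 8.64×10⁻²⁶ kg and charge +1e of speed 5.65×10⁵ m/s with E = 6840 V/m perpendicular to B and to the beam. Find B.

Balance of forces in the selector: qE = qvB ⇒ B = E/v.
B = 6840/5.65×10⁵ = 0.0121 T.

B = 0.0121 T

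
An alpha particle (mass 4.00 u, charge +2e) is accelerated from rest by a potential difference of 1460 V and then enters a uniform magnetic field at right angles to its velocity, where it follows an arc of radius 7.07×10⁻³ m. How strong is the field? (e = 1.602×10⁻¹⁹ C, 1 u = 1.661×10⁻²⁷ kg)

B ≈ 1.10 T

v = √(2|q|V/m) = √(2·3.204×10⁻¹⁹·1460/6.644×10⁻²⁷) ≈ 3.753×10⁵ m/s.
B = mv/(|q|r) = (6.644×10⁻²⁷)(3.753×10⁵)/((3.204×10⁻¹⁹)(7.07×10⁻³)) ≈ 1.10 T.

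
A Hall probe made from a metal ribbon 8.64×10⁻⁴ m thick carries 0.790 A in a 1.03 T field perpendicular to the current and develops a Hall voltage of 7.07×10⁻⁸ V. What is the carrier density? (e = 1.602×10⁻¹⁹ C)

From V_H = IB/(n e t), n = IB/(V_H e t).
n = (0.790)(1.03)/((7.07×10⁻⁸)(1.602×10⁻¹⁹)(8.64×10⁻⁴)) ≈ 8.32×10²⁸ m⁻³.

n ≈ 8.32×10²⁸ m⁻³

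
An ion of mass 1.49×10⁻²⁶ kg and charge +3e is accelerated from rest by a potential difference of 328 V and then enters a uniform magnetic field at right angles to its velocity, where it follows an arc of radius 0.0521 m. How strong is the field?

B ≈ 0.0866 T

v = √(2|q|V/m) = √(2·4.806×10⁻¹⁹·328/1.49×10⁻²⁶) ≈ 1.455×10⁵ m/s.
B = mv/(|q|r) = (1.49×10⁻²⁶)(1.455×10⁵)/((4.806×10⁻¹⁹)(0.0521)) ≈ 0.0866 T.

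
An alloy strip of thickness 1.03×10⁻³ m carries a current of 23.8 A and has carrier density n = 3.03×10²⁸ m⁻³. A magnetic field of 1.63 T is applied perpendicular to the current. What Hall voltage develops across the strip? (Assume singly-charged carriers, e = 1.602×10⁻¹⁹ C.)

V_H = IB/(n e t).
V_H = (23.8)(1.63)/((3.03×10²⁸)(1.602×10⁻¹⁹)(1.03×10⁻³)) ≈ 7.76×10⁻⁶ V.

V_H ≈ 7.76×10⁻⁶ V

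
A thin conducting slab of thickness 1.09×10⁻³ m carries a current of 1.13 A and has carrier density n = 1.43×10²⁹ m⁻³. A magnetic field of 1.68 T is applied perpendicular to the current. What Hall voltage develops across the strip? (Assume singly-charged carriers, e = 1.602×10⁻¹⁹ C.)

V_H = IB/(n e t).
V_H = (1.13)(1.68)/((1.43×10²⁹)(1.602×10⁻¹⁹)(1.09×10⁻³)) ≈ 7.60×10⁻⁸ V.

V_H ≈ 7.60×10⁻⁸ V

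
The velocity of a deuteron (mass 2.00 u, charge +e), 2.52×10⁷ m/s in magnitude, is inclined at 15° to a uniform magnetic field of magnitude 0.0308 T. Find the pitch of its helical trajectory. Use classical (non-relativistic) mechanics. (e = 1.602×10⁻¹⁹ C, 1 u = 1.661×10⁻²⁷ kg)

p ≈ 103 m

v∥ = v cosθ = 2.52×10⁷·cos15° ≈ 2.434×10⁷ m/s.
T = 2πm/(|q|B) = 2π(3.322×10⁻²⁷)/((1.602×10⁻¹⁹)(0.0308)) ≈ 4.230×10⁻⁶ s.
pitch = v∥ T = (2.434×10⁷)(4.230×10⁻⁶) ≈ 103 m.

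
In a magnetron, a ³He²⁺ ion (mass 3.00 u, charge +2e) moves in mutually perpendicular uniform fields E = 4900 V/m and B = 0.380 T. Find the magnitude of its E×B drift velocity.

v_d ≈ 1.29×10⁴ m/s

The E×B drift speed is v_d = E/B.
v_d = 4900/0.380 = 1.29×10⁴ m/s.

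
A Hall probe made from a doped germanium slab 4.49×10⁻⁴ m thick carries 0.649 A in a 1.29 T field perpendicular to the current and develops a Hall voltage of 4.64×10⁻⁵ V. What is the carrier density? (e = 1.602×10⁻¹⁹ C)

n ≈ 2.51×10²⁶ m⁻³

From V_H = IB/(n e t), n = IB/(V_H e t).
n = (0.649)(1.29)/((4.64×10⁻⁵)(1.602×10⁻¹⁹)(4.49×10⁻⁴)) ≈ 2.51×10²⁶ m⁻³.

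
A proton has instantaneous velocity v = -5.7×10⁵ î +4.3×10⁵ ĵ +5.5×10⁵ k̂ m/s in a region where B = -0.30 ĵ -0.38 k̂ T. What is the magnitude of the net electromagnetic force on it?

|F| ≈ 4.42×10⁻¹⁴ N

v×B = (1600, -2.17×10⁵, 1.71×10⁵) N/C.
F = q v×B = (1.602×10⁻¹⁹ C)·(1600, -2.17×10⁵, 1.71×10⁵) = (2.56×10⁻¹⁶, -3.47×10⁻¹⁴, 2.74×10⁻¹⁴) N.
|F| = 4.42×10⁻¹⁴ N.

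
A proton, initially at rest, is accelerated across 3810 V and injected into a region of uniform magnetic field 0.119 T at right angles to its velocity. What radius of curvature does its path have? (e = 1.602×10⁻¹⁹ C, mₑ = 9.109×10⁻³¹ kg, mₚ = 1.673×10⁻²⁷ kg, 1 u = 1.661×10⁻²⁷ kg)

r ≈ 0.0750 m

Acceleration: |q|V = ½mv² ⇒ v = √(2|q|V/m) = √(2·1.602×10⁻¹⁹·3810/1.673×10⁻²⁷) ≈ 8.542×10⁵ m/s.
In the field: r = mv/(|q|B) = (1.673×10⁻²⁷)(8.542×10⁵)/((1.602×10⁻¹⁹)(0.119)) ≈ 0.0750 m.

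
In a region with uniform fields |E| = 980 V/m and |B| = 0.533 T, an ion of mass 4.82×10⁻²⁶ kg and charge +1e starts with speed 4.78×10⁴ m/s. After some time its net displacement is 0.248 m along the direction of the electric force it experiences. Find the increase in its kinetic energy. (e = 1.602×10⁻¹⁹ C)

ΔKE ≈ 3.89×10⁻¹⁷ J

The magnetic force is always ⟂ v and does no work; only the electric force changes KE.
ΔKE = F_E · d = |q|E d = (1.602×10⁻¹⁹)(980)(0.248) ≈ 3.89×10⁻¹⁷ J.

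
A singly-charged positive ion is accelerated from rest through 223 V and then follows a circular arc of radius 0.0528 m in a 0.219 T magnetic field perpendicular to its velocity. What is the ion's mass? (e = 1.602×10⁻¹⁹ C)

m ≈ 4.80×10⁻²⁶ kg

Combine |q|V = ½mv² and r = mv/(|q|B): eliminate v to get m = qB²r²/(2V).
m = (1.602×10⁻¹⁹)(0.219)²(0.0528)²/(2·223) ≈ 4.80×10⁻²⁶ kg.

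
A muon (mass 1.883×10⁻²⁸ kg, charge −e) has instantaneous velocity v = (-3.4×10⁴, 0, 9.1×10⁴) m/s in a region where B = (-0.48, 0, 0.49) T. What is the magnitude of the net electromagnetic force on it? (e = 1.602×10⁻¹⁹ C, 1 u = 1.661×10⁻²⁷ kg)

|F| ≈ 4.33×10⁻¹⁵ N

v×B = (0, -2.70×10⁴, 0) N/C.
F = q v×B = (−1.602×10⁻¹⁹ C)·(0, -2.70×10⁴, 0) = (0, 4.33×10⁻¹⁵, 0) N.
|F| = 4.33×10⁻¹⁵ N.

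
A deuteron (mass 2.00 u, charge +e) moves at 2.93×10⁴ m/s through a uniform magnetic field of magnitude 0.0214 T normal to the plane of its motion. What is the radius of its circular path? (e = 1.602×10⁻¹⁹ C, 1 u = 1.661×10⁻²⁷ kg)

r ≈ 0.0284 m

The magnetic force provides the centripetal force: |q|vB = mv²/r.
r = mv/(|q|B) = (3.322×10⁻²⁷)(2.93×10⁴)/((1.602×10⁻¹⁹)(0.0214)) ≈ 0.0284 m.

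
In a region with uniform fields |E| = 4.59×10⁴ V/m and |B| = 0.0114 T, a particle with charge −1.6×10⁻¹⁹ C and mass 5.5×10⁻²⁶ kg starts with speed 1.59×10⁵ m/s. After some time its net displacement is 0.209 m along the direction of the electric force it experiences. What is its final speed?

v_f ≈ 2.85×10⁵ m/s

B does no work; ΔKE = |q|E d.
½mv_f² = ½mv₀² + |q|Ed = ½(5.5×10⁻²⁶)(1.59×10⁵)² + (1.6×10⁻¹⁹)(4.59×10⁴)(0.209) ≈ 6.952×10⁻¹⁶ J + 1.535×10⁻¹⁵ J ≈ 2.230×10⁻¹⁵ J.
v_f = √(2·2.230×10⁻¹⁵/5.5×10⁻²⁶) ≈ 2.85×10⁵ m/s.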